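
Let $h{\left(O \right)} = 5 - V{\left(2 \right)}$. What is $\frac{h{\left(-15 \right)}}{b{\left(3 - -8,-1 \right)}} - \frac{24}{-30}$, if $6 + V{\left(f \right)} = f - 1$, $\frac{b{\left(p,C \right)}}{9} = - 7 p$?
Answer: $\frac{2722}{3465} \approx 0.78557$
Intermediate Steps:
$b{\left(p,C \right)} = - 63 p$ ($b{\left(p,C \right)} = 9 \left(- 7 p\right) = - 63 p$)
$V{\left(f \right)} = -7 + f$ ($V{\left(f \right)} = -6 + \left(f - 1\right) = -6 + \left(-1 + f\right) = -7 + f$)
$h{\left(O \right)} = 10$ ($h{\left(O \right)} = 5 - \left(-7 + 2\right) = 5 - -5 = 5 + 5 = 10$)
$\frac{h{\left(-15 \right)}}{b{\left(3 - -8,-1 \right)}} - \frac{24}{-30} = \frac{10}{\left(-63\right) \left(3 - -8\right)} - \frac{24}{-30} = \frac{10}{\left(-63\right) \left(3 + 8\right)} - - \frac{4}{5} = \frac{10}{\left(-63\right) 11} + \frac{4}{5} = \frac{10}{-693} + \frac{4}{5} = 10 \left(- \frac{1}{693}\right) + \frac{4}{5} = - \frac{10}{693} + \frac{4}{5} = \frac{2722}{3465}$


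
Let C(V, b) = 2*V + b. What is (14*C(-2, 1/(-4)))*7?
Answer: -833/2 ≈ -416.50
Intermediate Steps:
C(V, b) = b + 2*V
(14*C(-2, 1/(-4)))*7 = (14*(1/(-4) + 2*(-2)))*7 = (14*(1*(-¼) - 4))*7 = (14*(-¼ - 4))*7 = (14*(-17/4))*7 = -119/2*7 = -833/2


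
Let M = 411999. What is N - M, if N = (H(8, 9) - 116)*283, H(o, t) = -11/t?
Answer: -4006556/9 ≈ -4.4517e+5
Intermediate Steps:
N = -298565/9 (N = (-11/9 - 116)*283 = -1055/9*283 = -298565/9 ≈ -33174.)
N - M = -298565/9 - 1*411999 = -298565/9 - 411999 = -4006556/9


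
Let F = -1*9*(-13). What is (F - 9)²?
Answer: 11664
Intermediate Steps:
F = 117 (F = -9*(-13) = 117)
(F - 9)² = (117 - 9)² = 108² = 11664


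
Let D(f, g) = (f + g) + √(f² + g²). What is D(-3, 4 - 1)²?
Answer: 18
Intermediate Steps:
D(f, g) = f + g + √(f² + g²)
D(-3, 4 - 1)² = (-3 + (4 - 1) + √((-3)² + (4 - 1)²))² = (-3 + 3 + √(9 + 3²))² = (-3 + 3 + √(9 + 9))² = (-3 + 3 + √18)² = (-3 + 3 + 3*√2)² = (3*√2)² = 18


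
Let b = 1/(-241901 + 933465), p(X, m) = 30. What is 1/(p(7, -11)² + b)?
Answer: 691564/622407601 ≈ 0.0011111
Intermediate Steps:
b = 1/691564 ≈ 1.4460e-6
1/(p(7, -11)² + b) = 1/(30² + 1/691564) = 1/(900 + 1/691564) = 1/(622407601/691564) = 691564/622407601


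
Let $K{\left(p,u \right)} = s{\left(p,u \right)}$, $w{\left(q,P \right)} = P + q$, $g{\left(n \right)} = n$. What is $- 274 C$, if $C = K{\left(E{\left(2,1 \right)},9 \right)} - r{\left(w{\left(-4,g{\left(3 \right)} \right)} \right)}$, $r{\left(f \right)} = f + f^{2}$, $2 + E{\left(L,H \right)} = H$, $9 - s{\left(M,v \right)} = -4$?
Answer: $-3562$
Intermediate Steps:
$s{\left(M,v \right)} = 13$ ($s{\left(M,v \right)} = 9 - -4 = 9 + 4 = 13$)
$E{\left(L,H \right)} = -2 + H$
$K{\left(p,u \right)} = 13$
$C = 13$ ($C = 13 - \left(3 - 4\right) \left(1 + \left(3 - 4\right)\right) = 13 - - (1 - 1) = 13 - \left(-1\right) 0 = 13 - 0 = 13 + 0 = 13$)
$- 274 C = \left(-274\right) 13 = -3562$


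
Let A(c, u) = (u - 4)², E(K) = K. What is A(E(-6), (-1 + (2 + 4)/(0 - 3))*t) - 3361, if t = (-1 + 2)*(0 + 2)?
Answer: -3261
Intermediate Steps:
t = 2 (t = 1*2 = 2)
A(c, u) = (-4 + u)²
A(E(-6), (-1 + (2 + 4)/(0 - 3))*t) - 3361 = (-4 + (-1 + (2 + 4)/(0 - 3))*2)² - 3361 = (-4 + (-1 + 6/(-3))*2)² - 3361 = (-4 + (-1 + 6*(-⅓))*2)² - 3361 = (-4 + (-1 - 2)*2)² - 3361 = (-4 - 3*2)² - 3361 = (-4 - 6)² - 3361 = (-10)² - 3361 = 100 - 3361 = -3261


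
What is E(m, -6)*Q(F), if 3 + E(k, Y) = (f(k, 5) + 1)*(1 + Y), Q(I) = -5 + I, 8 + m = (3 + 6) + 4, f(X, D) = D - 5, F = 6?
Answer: -8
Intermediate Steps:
f(X, D) = -5 + D
m = 5 (m = -8 + ((3 + 6) + 4) = -8 + (9 + 4) = -8 + 13 = 5)
E(k, Y) = -2 + Y (E(k, Y) = -3 + ((-5 + 5) + 1)*(1 + Y) = -3 + (0 + 1)*(1 + Y) = -3 + 1*(1 + Y) = -3 + (1 + Y) = -2 + Y)
E(m, -6)*Q(F) = (-2 - 6)*(-5 + 6) = -8*1 = -8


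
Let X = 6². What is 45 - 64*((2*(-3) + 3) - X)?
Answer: 2541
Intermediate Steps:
X = 36
45 - 64*((2*(-3) + 3) - X) = 45 - 64*((2*(-3) + 3) - 1*36) = 45 - 64*((-6 + 3) - 36) = 45 - 64*(-3 - 36) = 45 - 64*(-39) = 45 + 2496 = 2541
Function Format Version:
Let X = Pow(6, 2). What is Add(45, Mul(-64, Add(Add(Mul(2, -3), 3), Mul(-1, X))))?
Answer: 2541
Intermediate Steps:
X = 36
Add(45, Mul(-64, Add(Add(Mul(2, -3), 3), Mul(-1, X)))) = Add(45, Mul(-64, Add(Add(Mul(2, -3), 3), Mul(-1, 36)))) = Add(45, Mul(-64, Add(Add(-6, 3), -36))) = Add(45, Mul(-64, Add(-3, -36))) = Add(45, Mul(-64, -39)) = Add(45, 2496) = 2541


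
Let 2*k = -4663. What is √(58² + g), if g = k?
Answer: √4130/2 ≈ 32.133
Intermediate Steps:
k = -4663/2 (k = (½)*(-4663) = -4663/2 ≈ -2331.5)
g = -4663/2 ≈ -2331.5
√(58² + g) = √(58² - 4663/2) = √(3364 - 4663/2) = √(2065/2) = √4130/2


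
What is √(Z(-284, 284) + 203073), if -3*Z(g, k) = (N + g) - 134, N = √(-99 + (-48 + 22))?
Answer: √(1828911 - 15*I*√5)/3 ≈ 450.79 - 0.0041336*I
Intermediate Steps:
N = 5*I*√5 (N = √(-99 - 26) = √(-125) = 5*I*√5 ≈ 11.18*I)
Z(g, k) = 134/3 - g/3 - 5*I*√5/3 (Z(g, k) = -((5*I*√5 + g) - 134)/3 = -((g + 5*I*√5) - 134)/3 = -(-134 + g + 5*I*√5)/3 = 134/3 - g/3 - 5*I*√5/3)
√(Z(-284, 284) + 203073) = √((134/3 - ⅓*(-284) - 5*I*√5/3) + 203073) = √((134/3 + 284/3 - 5*I*√5/3) + 203073) = √((418/3 - 5*I*√5/3) + 203073) = √(609637/3 - 5*I*√5/3)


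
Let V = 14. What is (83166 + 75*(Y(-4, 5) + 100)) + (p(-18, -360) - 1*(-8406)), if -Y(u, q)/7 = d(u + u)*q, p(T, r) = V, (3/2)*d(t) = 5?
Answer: 90336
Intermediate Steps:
d(t) = 10/3 (d(t) = (⅔)*5 = 10/3)
p(T, r) = 14
Y(u, q) = -70*q/3
(83166 + 75*(Y(-4, 5) + 100)) + (p(-18, -360) - 1*(-8406)) = (83166 + 75*(-70/3*5 + 100)) + (14 - 1*(-8406)) = (83166 + 75*(-350/3 + 100)) + (14 + 8406) = (83166 + 75*(-50/3)) + 8420 = (83166 - 1250) + 8420 = 81916 + 8420 = 90336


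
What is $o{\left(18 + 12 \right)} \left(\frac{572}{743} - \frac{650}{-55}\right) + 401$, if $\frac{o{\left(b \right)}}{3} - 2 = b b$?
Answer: $\frac{25606915}{743} \approx 34464.0$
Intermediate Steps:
$o{\left(b \right)} = 6 + 3 b^{2}$ ($o{\left(b \right)} = 6 + 3 b b = 6 + 3 b^{2}$)
$o{\left(18 + 12 \right)} \left(\frac{572}{743} - \frac{650}{-55}\right) + 401 = \left(6 + 3 \left(18 + 12\right)^{2}\right) \left(\frac{572}{743} - \frac{650}{-55}\right) + 401 = \left(6 + 3 \cdot 30^{2}\right) \left(572 \cdot \frac{1}{743} - - \frac{130}{11}\right) + 401 = \left(6 + 3 \cdot 900\right) \left(\frac{572}{743} + \frac{130}{11}\right) + 401 = \left(6 + 2700\right) \frac{102882}{8173} + 401 = 2706 \cdot \frac{102882}{8173} + 401 = \frac{25308972}{743} + 401 = \frac{25606915}{743}$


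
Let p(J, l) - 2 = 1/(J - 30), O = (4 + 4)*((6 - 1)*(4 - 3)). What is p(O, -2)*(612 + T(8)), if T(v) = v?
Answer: 1302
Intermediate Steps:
O = 40 (O = 8*(5*1) = 8*5 = 40)
p(J, l) = 2 + 1/(-30 + J) (p(J, l) = 2 + 1/(J - 30) = 2 + 1/(-30 + J))
p(O, -2)*(612 + T(8)) = ((-59 + 2*40)/(-30 + 40))*(612 + 8) = ((-59 + 80)/10)*620 = ((⅒)*21)*620 = (21/10)*620 = 1302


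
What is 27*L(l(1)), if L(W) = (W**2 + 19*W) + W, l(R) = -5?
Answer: -2025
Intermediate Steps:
L(W) = W**2 + 20*W
27*L(l(1)) = 27*(-5*(20 - 5)) = 27*(-5*15) = 27*(-75) = -2025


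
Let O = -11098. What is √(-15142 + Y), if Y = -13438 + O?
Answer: I*√39678 ≈ 199.19*I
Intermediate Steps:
Y = -24536 (Y = -13438 - 11098 = -24536)
√(-15142 + Y) = √(-15142 - 24536) = √(-39678) = I*√39678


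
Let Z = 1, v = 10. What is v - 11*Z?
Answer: -1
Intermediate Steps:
v - 11*Z = 10 - 11*1 = 10 - 11 = -1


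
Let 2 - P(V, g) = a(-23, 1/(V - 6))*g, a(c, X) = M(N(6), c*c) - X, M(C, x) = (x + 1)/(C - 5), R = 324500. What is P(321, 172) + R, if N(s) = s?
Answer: 73502902/315 ≈ 2.3334e+5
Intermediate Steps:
M(C, x) = (1 + x)/(-5 + C)
a(c, X) = 1 + c² - X (a(c, X) = (1 + c*c)/(-5 + 6) - X = (1 + c²)/1 - X = 1*(1 + c²) - X = (1 + c²) - X = 1 + c² - X)
P(V, g) = 2 - g*(530 - 1/(-6 + V)) (P(V, g) = 2 - (1 + (-23)² - 1/(V - 6))*g = 2 - (1 + 529 - 1/(-6 + V))*g = 2 - (530 - 1/(-6 + V))*g = 2 - g*(530 - 1/(-6 + V)))
P(321, 172) + R = (-12 + 2*321 - 1*172*(-3181 + 530*321))/(-6 + 321) + 324500 = (-12 + 642 - 1*172*(-3181 + 170130))/315 + 324500 = (-12 + 642 - 1*172*166949)/315 + 324500 = (-12 + 642 - 28715228)/315 + 324500 = (1/315)*(-28714598) + 324500 = -28714598/315 + 324500 = 73502902/315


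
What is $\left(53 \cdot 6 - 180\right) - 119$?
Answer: $19$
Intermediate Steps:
$\left(53 \cdot 6 - 180\right) - 119 = \left(318 - 180\right) - 119 = 138 - 119 = 19$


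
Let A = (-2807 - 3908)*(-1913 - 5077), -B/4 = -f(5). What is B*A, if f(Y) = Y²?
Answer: 4693785000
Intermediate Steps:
B = 100 (B = -(-4)*5² = -(-4)*25 = -4*(-25) = 100)
A = 46937850 (A = -6715*(-6990) = 46937850)
B*A = 100*46937850 = 4693785000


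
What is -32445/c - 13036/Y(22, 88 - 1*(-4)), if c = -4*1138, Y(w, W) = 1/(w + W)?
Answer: -6764712963/4552 ≈ -1.4861e+6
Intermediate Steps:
Y(w, W) = 1/(W + w)
c = -4552
-32445/c - 13036/Y(22, 88 - 1*(-4)) = -32445/(-4552) - (1433960 + 52144) = -32445*(-1/4552) - 13036/(1/((88 + 4) + 22)) = 32445/4552 - 13036/(1/(92 + 22)) = 32445/4552 - 13036/(1/114) = 32445/4552 - 13036/1/114 = 32445/4552 - 13036*114 = 32445/4552 - 1486104 = -6764712963/4552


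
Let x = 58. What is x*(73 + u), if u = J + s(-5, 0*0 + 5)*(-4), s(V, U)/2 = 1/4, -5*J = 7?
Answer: 20184/5 ≈ 4036.8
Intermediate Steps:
J = -7/5 (J = -⅕*7 = -7/5 ≈ -1.4000)
s(V, U) = ½ (s(V, U) = 2/4 = 2*(¼) = ½)
u = -17/5 (u = -7/5 + (½)*(-4) = -7/5 - 2 = -17/5 ≈ -3.4000)
x*(73 + u) = 58*(73 - 17/5) = 58*(348/5) = 20184/5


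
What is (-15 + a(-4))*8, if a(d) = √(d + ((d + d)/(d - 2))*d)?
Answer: -120 + 16*I*√21/3 ≈ -120.0 + 24.44*I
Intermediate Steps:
a(d) = √(d + 2*d²/(-2 + d)) (a(d) = √(d + ((2*d)/(-2 + d))*d) = √(d + (2*d/(-2 + d))*d) = √(d + 2*d²/(-2 + d)))
(-15 + a(-4))*8 = (-15 + √(-4*(-2 + 3*(-4))/(-2 - 4)))*8 = (-15 + √(-4*(-2 - 12)/(-6)))*8 = (-15 + √(-4*(-⅙)*(-14)))*8 = (-15 + √(-28/3))*8 = (-15 + 2*I*√21/3)*8 = -120 + 16*I*√21/3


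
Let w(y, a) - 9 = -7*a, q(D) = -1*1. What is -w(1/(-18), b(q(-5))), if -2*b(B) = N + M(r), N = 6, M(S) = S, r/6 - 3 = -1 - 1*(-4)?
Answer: -156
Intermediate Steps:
r = 36 (r = 18 + 6*(-1 - 1*(-4)) = 18 + 6*(-1 + 4) = 18 + 6*3 = 18 + 18 = 36)
q(D) = -1
b(B) = -21 (b(B) = -(6 + 36)/2 = -1/2*42 = -21)
w(y, a) = 9 - 7*a
-w(1/(-18), b(q(-5))) = -(9 - 7*(-21)) = -(9 + 147) = -1*156 = -156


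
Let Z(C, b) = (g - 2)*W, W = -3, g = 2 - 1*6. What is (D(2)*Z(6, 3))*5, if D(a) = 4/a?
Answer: 180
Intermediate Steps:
g = -4 (g = 2 - 6 = -4)
Z(C, b) = 18 (Z(C, b) = (-4 - 2)*(-3) = -6*(-3) = 18)
(D(2)*Z(6, 3))*5 = ((4/2)*18)*5 = ((4*(½))*18)*5 = (2*18)*5 = 36*5 = 180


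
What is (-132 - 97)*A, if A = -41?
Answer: 9389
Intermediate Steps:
(-132 - 97)*A = (-132 - 97)*(-41) = -229*(-41) = 9389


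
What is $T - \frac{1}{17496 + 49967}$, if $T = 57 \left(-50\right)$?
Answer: $- \frac{192269551}{67463} \approx -2850.0$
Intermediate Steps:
$T = -2850$
$T - \frac{1}{17496 + 49967} = -2850 - \frac{1}{17496 + 49967} = -2850 - \frac{1}{67463} = - \frac{192269551}{67463}$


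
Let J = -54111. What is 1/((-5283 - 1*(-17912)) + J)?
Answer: -1/41482 ≈ -2.4107e-5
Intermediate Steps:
1/((-5283 - 1*(-17912)) + J) = 1/((-5283 - 1*(-17912)) - 54111) = 1/((-5283 + 17912) - 54111) = 1/(12629 - 54111) = 1/(-41482) = -1/41482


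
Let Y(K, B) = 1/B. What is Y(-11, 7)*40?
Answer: 40/7 ≈ 5.7143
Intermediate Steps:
Y(K, B) = 1/B
Y(-11, 7)*40 = 40/7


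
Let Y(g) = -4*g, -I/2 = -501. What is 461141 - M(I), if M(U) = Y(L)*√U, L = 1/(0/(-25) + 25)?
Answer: 461141 + 4*√1002/25 ≈ 4.6115e+5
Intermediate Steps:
I = 1002 (I = -2*(-501) = 1002)
L = 1/25 (L = 1/(0*(-1/25) + 25) = 1/(0 + 25) = 1/25 ≈ 0.040000)
M(U) = -4*√U/25 (M(U) = (-4*1/25)*√U = -4*√U/25)
461141 - M(I) = 461141 - (-4)*√1002/25 = 461141 + 4*√1002/25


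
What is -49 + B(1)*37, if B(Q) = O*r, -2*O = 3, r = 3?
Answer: -431/2 ≈ -215.50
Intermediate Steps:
O = -3/2 (O = -½*3 = -3/2 ≈ -1.5000)
B(Q) = -9/2 (B(Q) = -3/2*3 = -9/2)
-49 + B(1)*37 = -49 - 9/2*37 = -49 - 333/2 = -431/2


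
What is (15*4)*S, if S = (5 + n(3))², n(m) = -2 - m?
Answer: 0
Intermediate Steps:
S = 0 (S = (5 + (-2 - 1*3))² = (5 + (-2 - 3))² = (5 - 5)² = 0² = 0)
(15*4)*S = (15*4)*0 = 60*0 = 0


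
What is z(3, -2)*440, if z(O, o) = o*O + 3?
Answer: -1320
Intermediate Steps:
z(O, o) = 3 + O*o (z(O, o) = O*o + 3 = 3 + O*o)
z(3, -2)*440 = (3 + 3*(-2))*440 = (3 - 6)*440 = -3*440 = -1320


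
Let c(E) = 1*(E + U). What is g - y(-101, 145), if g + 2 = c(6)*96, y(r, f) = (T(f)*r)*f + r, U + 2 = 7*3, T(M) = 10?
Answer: 148949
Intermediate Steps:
U = 19 (U = -2 + 7*3 = -2 + 21 = 19)
c(E) = 19 + E (c(E) = 1*(E + 19) = 1*(19 + E) = 19 + E)
y(r, f) = r + 10*f*r (y(r, f) = (10*r)*f + r = 10*f*r + r = r + 10*f*r)
g = 2398 (g = -2 + (19 + 6)*96 = -2 + 25*96 = -2 + 2400 = 2398)
g - y(-101, 145) = 2398 - (-101)*(1 + 10*145) = 2398 - (-101)*(1 + 1450) = 2398 - (-101)*1451 = 2398 - 1*(-146551) = 2398 + 146551 = 148949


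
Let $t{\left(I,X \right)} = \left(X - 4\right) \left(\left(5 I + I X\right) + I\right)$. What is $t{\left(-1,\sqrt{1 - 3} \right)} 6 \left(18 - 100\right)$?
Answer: $-12792 + 984 i \sqrt{2} \approx -12792.0 + 1391.6 i$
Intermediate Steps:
$t{\left(I,X \right)} = \left(-4 + X\right) \left(6 I + I X\right)$
$t{\left(-1,\sqrt{1 - 3} \right)} 6 \left(18 - 100\right) = - (-24 + \left(\sqrt{1 - 3}\right)^{2} + 2 \sqrt{1 - 3}) 6 \left(18 - 100\right) = - (-24 + \left(\sqrt{-2}\right)^{2} + 2 \sqrt{-2}) 6 \left(-82\right) = - (-24 + \left(i \sqrt{2}\right)^{2} + 2 i \sqrt{2}) 6 \left(-82\right) = - (-24 - 2 + 2 i \sqrt{2}) 6 \left(-82\right) = - (-26 + 2 i \sqrt{2}) 6 \left(-82\right) = \left(26 - 2 i \sqrt{2}\right) 6 \left(-82\right) = \left(156 - 12 i \sqrt{2}\right) \left(-82\right) = -12792 + 984 i \sqrt{2}$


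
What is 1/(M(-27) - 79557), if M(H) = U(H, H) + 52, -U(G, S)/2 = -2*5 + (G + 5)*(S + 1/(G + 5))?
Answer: -1/80675 ≈ -1.2395e-5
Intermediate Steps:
U(G, S) = 20 - 2*(5 + G)*(S + 1/(5 + G)) (U(G, S) = -2*(-2*5 + (G + 5)*(S + 1/(G + 5))) = -2*(-10 + (5 + G)*(S + 1/(5 + G))) = 20 - 2*(5 + G)*(S + 1/(5 + G)))
M(H) = 70 - 10*H - 2*H**2 (M(H) = (18 - 10*H - 2*H*H) + 52 = (18 - 10*H - 2*H**2) + 52 = 70 - 10*H - 2*H**2)
1/(M(-27) - 79557) = 1/((70 - 10*(-27) - 2*(-27)**2) - 79557) = 1/((70 + 270 - 2*729) - 79557) = 1/((70 + 270 - 1458) - 79557) = 1/(-1118 - 79557) = 1/(-80675) = -1/80675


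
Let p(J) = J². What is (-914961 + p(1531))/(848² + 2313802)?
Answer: 714500/1516453 ≈ 0.47117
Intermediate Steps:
(-914961 + p(1531))/(848² + 2313802) = (-914961 + 1531²)/(848² + 2313802) = (-914961 + 2343961)/(719104 + 2313802) = 1429000/3032906 = 1429000*(1/3032906) = 714500/1516453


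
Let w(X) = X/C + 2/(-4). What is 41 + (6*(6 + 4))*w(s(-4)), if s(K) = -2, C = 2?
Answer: -49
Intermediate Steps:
w(X) = -1/2 + X/2 (w(X) = X/2 + 2/(-4) = X*(1/2) + 2*(-1/4) = X/2 - 1/2 = -1/2 + X/2)
41 + (6*(6 + 4))*w(s(-4)) = 41 + (6*(6 + 4))*(-1/2 + (1/2)*(-2)) = 41 + (6*10)*(-1/2 - 1) = 41 + 60*(-3/2) = 41 - 90 = -49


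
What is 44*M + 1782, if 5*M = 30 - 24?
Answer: 9174/5 ≈ 1834.8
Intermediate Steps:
M = 6/5 (M = (30 - 24)/5 = (1/5)*6 = 6/5 ≈ 1.2000)
44*M + 1782 = 44*(6/5) + 1782 = 264/5 + 1782 = 9174/5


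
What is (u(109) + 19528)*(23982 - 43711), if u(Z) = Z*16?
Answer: -419675288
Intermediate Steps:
u(Z) = 16*Z
(u(109) + 19528)*(23982 - 43711) = (16*109 + 19528)*(23982 - 43711) = (1744 + 19528)*(-19729) = 21272*(-19729) = -419675288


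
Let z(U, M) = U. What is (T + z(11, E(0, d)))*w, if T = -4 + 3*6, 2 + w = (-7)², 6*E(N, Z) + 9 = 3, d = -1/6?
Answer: 1175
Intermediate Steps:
d = -⅙ (d = -1*⅙ = -⅙ ≈ -0.16667)
E(N, Z) = -1 (E(N, Z) = -3/2 + (⅙)*3 = -3/2 + ½ = -1)
w = 47 (w = -2 + (-7)² = -2 + 49 = 47)
T = 14 (T = -4 + 18 = 14)
(T + z(11, E(0, d)))*w = (14 + 11)*47 = 25*47 = 1175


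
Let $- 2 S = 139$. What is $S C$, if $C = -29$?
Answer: $\frac{4031}{2} \approx 2015.5$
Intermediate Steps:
$S = - \frac{139}{2}$ ($S = \left(- \frac{1}{2}\right) 139 = - \frac{139}{2} \approx -69.5$)
$S C = \left(- \frac{139}{2}\right) \left(-29\right) = \frac{4031}{2}$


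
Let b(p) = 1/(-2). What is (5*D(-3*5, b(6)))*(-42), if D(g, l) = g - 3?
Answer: 3780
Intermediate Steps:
b(p) = -½ (b(p) = 1*(-½) = -½)
D(g, l) = -3 + g
(5*D(-3*5, b(6)))*(-42) = (5*(-3 - 3*5))*(-42) = (5*(-3 - 15))*(-42) = (5*(-18))*(-42) = -90*(-42) = 3780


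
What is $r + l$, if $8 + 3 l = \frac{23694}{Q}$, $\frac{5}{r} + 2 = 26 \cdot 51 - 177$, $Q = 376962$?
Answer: $- \frac{571028644}{216187707} \approx -2.6414$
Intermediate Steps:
$r = \frac{5}{1147}$ ($r = \frac{5}{-2 + \left(26 \cdot 51 - 177\right)} = \frac{5}{-2 + \left(1326 - 177\right)} = \frac{5}{-2 + 1149} = \frac{5}{1147} \approx 0.0043592$)
$l = - \frac{498667}{188481}$ ($l = - \frac{8}{3} + \frac{23694 \cdot \frac{1}{376962}}{3} = - \frac{8}{3} + \frac{1}{3} \cdot \frac{3949}{62827} = - \frac{8}{3} + \frac{3949}{188481} = - \frac{498667}{188481} \approx -2.6457$)
$r + l = \frac{5}{1147} - \frac{498667}{188481} = - \frac{571028644}{216187707}$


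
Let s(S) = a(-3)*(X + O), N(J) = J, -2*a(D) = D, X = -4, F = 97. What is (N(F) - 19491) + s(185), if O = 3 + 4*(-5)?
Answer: -38851/2 ≈ -19426.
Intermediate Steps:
a(D) = -D/2
O = -17 (O = 3 - 20 = -17)
s(S) = -63/2 (s(S) = (-½*(-3))*(-4 - 17) = (3/2)*(-21) = -63/2)
(N(F) - 19491) + s(185) = (97 - 19491) - 63/2 = -19394 - 63/2 = -38851/2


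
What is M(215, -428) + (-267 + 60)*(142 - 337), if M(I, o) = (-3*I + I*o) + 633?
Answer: -51667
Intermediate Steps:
M(I, o) = 633 - 3*I + I*o
M(215, -428) + (-267 + 60)*(142 - 337) = (633 - 3*215 + 215*(-428)) + (-267 + 60)*(142 - 337) = (633 - 645 - 92020) - 207*(-195) = -92032 + 40365 = -51667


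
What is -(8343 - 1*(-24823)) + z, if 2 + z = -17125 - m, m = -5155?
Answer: -45138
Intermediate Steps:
z = -11972 (z = -2 + (-17125 - 1*(-5155)) = -2 + (-17125 + 5155) = -2 - 11970 = -11972)
-(8343 - 1*(-24823)) + z = -(8343 - 1*(-24823)) - 11972 = -(8343 + 24823) - 11972 = -1*33166 - 11972 = -33166 - 11972 = -45138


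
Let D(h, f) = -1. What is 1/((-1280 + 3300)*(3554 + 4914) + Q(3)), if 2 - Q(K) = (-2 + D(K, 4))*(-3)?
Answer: 1/17105353 ≈ 5.8461e-8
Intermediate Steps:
Q(K) = -7 (Q(K) = 2 - (-2 - 1)*(-3) = 2 - (-3)*(-3) = 2 - 1*9 = 2 - 9 = -7)
1/((-1280 + 3300)*(3554 + 4914) + Q(3)) = 1/((-1280 + 3300)*(3554 + 4914) - 7) = 1/(2020*8468 - 7) = 1/(17105360 - 7) = 1/17105353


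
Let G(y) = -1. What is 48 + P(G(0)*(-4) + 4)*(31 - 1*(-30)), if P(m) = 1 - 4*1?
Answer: -135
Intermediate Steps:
P(m) = -3 (P(m) = 1 - 4 = -3)
48 + P(G(0)*(-4) + 4)*(31 - 1*(-30)) = 48 - 3*(31 - 1*(-30)) = 48 - 3*(31 + 30) = 48 - 3*61 = 48 - 183 = -135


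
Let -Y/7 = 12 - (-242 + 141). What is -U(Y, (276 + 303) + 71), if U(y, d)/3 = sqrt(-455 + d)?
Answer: -3*sqrt(195) ≈ -41.893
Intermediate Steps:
Y = -791 (Y = -7*(12 - (-242 + 141)) = -7*(12 - 1*(-101)) = -7*(12 + 101) = -7*113 = -791)
U(y, d) = 3*sqrt(-455 + d)
-U(Y, (276 + 303) + 71) = -3*sqrt(-455 + ((276 + 303) + 71)) = -3*sqrt(-455 + (579 + 71)) = -3*sqrt(-455 + 650) = -3*sqrt(195)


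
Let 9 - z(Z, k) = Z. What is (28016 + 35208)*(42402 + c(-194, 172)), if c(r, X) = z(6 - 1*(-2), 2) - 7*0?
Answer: 2680887272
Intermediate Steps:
z(Z, k) = 9 - Z
c(r, X) = 1 (c(r, X) = (9 - (6 - 1*(-2))) - 7*0 = (9 - (6 + 2)) + 0 = (9 - 1*8) + 0 = (9 - 8) + 0 = 1 + 0 = 1)
(28016 + 35208)*(42402 + c(-194, 172)) = (28016 + 35208)*(42402 + 1) = 63224*42403 = 2680887272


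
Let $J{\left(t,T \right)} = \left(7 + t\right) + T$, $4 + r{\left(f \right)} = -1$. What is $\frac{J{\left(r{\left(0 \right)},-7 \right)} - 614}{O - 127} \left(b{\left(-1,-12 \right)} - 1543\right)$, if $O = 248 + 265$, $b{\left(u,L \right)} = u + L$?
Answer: $\frac{481582}{193} \approx 2495.2$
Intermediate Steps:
$r{\left(f \right)} = -5$ ($r{\left(f \right)} = -4 - 1 = -5$)
$J{\left(t,T \right)} = 7 + T + t$
$b{\left(u,L \right)} = L + u$
$O = 513$
$\frac{J{\left(r{\left(0 \right)},-7 \right)} - 614}{O - 127} \left(b{\left(-1,-12 \right)} - 1543\right) = \frac{\left(7 - 7 - 5\right) - 614}{513 - 127} \left(\left(-12 - 1\right) - 1543\right) = \frac{-5 - 614}{386} \left(-13 - 1543\right) = \left(-619\right) \frac{1}{386} \left(-1556\right) = \left(- \frac{619}{386}\right) \left(-1556\right) = \frac{481582}{193}$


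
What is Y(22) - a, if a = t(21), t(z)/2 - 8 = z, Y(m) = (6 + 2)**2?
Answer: 6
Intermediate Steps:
Y(m) = 64 (Y(m) = 8**2 = 64)
t(z) = 16 + 2*z
a = 58 (a = 16 + 2*21 = 16 + 42 = 58)
Y(22) - a = 64 - 1*58 = 64 - 58 = 6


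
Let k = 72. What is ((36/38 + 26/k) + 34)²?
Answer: 583270801/467856 ≈ 1246.7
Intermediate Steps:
((36/38 + 26/k) + 34)² = ((36/38 + 26/72) + 34)² = ((36*(1/38) + 26*(1/72)) + 34)² = ((18/19 + 13/36) + 34)² = (895/684 + 34)² = (24151/684)² = 583270801/467856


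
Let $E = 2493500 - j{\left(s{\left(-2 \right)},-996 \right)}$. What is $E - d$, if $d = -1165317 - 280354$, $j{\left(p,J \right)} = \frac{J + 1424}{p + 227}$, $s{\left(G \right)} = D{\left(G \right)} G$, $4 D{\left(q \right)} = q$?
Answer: $\frac{224532640}{57} \approx 3.9392 \cdot 10^{6}$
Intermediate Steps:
$D{\left(q \right)} = \frac{q}{4}$
$s{\left(G \right)} = \frac{G^{2}}{4}$ ($s{\left(G \right)} = \frac{G}{4} G = \frac{G^{2}}{4}$)
$j{\left(p,J \right)} = \frac{1424 + J}{227 + p}$
$d = -1445671$ ($d = -1165317 - 280354 = -1445671$)
$E = \frac{142129393}{57}$ ($E = 2493500 - \frac{1424 - 996}{227 + \frac{\left(-2\right)^{2}}{4}} = 2493500 - \frac{1}{227 + \frac{1}{4} \cdot 4} \cdot 428 = 2493500 - \frac{1}{227 + 1} \cdot 428 = 2493500 - \frac{1}{228} \cdot 428 = 2493500 - \frac{107}{57} = \frac{142129393}{57} \approx 2.4935 \cdot 10^{6}$)
$E - d = \frac{142129393}{57} - -1445671 = \frac{142129393}{57} + 1445671 = \frac{224532640}{57}$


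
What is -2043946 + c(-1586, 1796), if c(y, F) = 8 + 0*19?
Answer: -2043938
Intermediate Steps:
c(y, F) = 8 (c(y, F) = 8 + 0 = 8)
-2043946 + c(-1586, 1796) = -2043946 + 8 = -2043938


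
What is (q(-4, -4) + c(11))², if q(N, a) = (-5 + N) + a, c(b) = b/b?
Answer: 144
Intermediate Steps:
c(b) = 1
q(N, a) = -5 + N + a
(q(-4, -4) + c(11))² = ((-5 - 4 - 4) + 1)² = (-13 + 1)² = (-12)² = 144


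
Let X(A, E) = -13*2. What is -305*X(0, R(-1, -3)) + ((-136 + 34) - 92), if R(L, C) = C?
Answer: 7736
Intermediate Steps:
X(A, E) = -26 (X(A, E) = -1*26 = -26)
-305*X(0, R(-1, -3)) + ((-136 + 34) - 92) = -305*(-26) + ((-136 + 34) - 92) = 7930 + (-102 - 92) = 7930 - 194 = 7736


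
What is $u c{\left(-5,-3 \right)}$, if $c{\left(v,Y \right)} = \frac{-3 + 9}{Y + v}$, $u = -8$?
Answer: $6$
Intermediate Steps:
$c{\left(v,Y \right)} = \frac{6}{Y + v}$
$u c{\left(-5,-3 \right)} = - 8 \frac{6}{-3 - 5} = - 8 \frac{6}{-8} = - 8 \cdot 6 \left(- \frac{1}{8}\right) = \left(-8\right) \left(- \frac{3}{4}\right) = 6$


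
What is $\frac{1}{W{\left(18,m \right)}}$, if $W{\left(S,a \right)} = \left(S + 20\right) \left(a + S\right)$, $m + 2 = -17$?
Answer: $- \frac{1}{38} \approx -0.026316$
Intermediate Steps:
$m = -19$ ($m = -2 - 17 = -19$)
$W{\left(S,a \right)} = \left(20 + S\right) \left(S + a\right)$
$\frac{1}{W{\left(18,m \right)}} = \frac{1}{18^{2} + 20 \cdot 18 + 20 \left(-19\right) + 18 \left(-19\right)} = \frac{1}{324 + 360 - 380 - 342} = \frac{1}{-38} = - \frac{1}{38}$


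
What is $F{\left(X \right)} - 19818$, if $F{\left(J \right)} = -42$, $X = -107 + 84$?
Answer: $-19860$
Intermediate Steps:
$X = -23$
$F{\left(X \right)} - 19818 = -42 - 19818 = -19860$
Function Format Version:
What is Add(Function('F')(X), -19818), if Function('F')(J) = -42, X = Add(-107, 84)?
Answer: -19860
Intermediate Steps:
X = -23
Add(Function('F')(X), -19818) = Add(-42, -19818) = -19860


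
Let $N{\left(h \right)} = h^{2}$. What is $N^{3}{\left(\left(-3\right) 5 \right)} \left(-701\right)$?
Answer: $-7984828125$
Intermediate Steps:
$N^{3}{\left(\left(-3\right) 5 \right)} \left(-701\right) = \left(\left(\left(-3\right) 5\right)^{2}\right)^{3} \left(-701\right) = \left(\left(-15\right)^{2}\right)^{3} \left(-701\right) = 225^{3} \left(-701\right) = 11390625 \left(-701\right) = -7984828125$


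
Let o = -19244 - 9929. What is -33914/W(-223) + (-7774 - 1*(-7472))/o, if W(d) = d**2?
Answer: -974354964/1450744117 ≈ -0.67162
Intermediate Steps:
o = -29173
-33914/W(-223) + (-7774 - 1*(-7472))/o = -33914/((-223)**2) + (-7774 - 1*(-7472))/(-29173) = -33914/49729 + (-7774 + 7472)*(-1/29173) = -33914*1/49729 - 302*(-1/29173) = -33914/49729 + 302/29173 = -974354964/1450744117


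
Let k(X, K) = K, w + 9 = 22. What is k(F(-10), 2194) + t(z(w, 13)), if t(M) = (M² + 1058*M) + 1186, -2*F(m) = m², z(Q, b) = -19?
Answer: -16361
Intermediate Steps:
w = 13 (w = -9 + 22 = 13)
F(m) = -m²/2
t(M) = 1186 + M² + 1058*M
k(F(-10), 2194) + t(z(w, 13)) = 2194 + (1186 + (-19)² + 1058*(-19)) = 2194 + (1186 + 361 - 20102) = 2194 - 18555 = -16361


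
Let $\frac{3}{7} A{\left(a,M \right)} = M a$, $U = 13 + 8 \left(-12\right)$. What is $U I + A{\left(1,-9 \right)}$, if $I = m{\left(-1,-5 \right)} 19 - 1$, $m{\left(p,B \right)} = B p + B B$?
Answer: $-47248$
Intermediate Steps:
$m{\left(p,B \right)} = B^{2} + B p$ ($m{\left(p,B \right)} = B p + B^{2} = B^{2} + B p$)
$U = -83$ ($U = 13 - 96 = -83$)
$A{\left(a,M \right)} = \frac{7 M a}{3}$
$I = 569$ ($I = - 5 \left(-5 - 1\right) 19 - 1 = \left(-5\right) \left(-6\right) 19 - 1 = 30 \cdot 19 - 1 = 570 - 1 = 569$)
$U I + A{\left(1,-9 \right)} = \left(-83\right) 569 + \frac{7}{3} \left(-9\right) 1 = -47227 - 21 = -47248$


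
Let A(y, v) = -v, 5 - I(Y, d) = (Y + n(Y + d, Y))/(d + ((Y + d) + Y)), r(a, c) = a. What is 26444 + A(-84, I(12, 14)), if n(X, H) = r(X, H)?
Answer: 687433/26 ≈ 26440.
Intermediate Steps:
n(X, H) = X
I(Y, d) = 5 - (d + 2*Y)/(2*Y + 2*d) (I(Y, d) = 5 - (Y + (Y + d))/(d + ((Y + d) + Y)) = 5 - (d + 2*Y)/(d + (d + 2*Y)) = 5 - (d + 2*Y)/(2*Y + 2*d))
26444 + A(-84, I(12, 14)) = 26444 - (4*12 + (9/2)*14)/(12 + 14) = 26444 - (48 + 63)/26 = 26444 - 111/26 = 687433/26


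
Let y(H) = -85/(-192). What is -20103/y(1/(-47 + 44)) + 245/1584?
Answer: -6113864359/134640 ≈ -45409.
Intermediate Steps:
y(H) = 85/192 (y(H) = -85*(-1/192) = 85/192)
-20103/y(1/(-47 + 44)) + 245/1584 = -20103/85/192 + 245/1584 = -20103*192/85 + 245*(1/1584) = -3859776/85 + 245/1584 = -6113864359/134640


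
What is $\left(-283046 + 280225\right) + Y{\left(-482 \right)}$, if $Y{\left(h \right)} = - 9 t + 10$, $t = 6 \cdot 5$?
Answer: $-3081$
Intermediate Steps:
$t = 30$
$Y{\left(h \right)} = -260$ ($Y{\left(h \right)} = \left(-9\right) 30 + 10 = -270 + 10 = -260$)
$\left(-283046 + 280225\right) + Y{\left(-482 \right)} = \left(-283046 + 280225\right) - 260 = -2821 - 260 = -3081$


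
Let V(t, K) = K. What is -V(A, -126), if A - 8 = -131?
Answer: 126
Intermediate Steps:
A = -123 (A = 8 - 131 = -123)
-V(A, -126) = -1*(-126) = 126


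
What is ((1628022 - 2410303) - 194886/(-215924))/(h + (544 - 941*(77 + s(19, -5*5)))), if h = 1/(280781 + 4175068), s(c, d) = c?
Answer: 376325517469718271/43195552303406534 ≈ 8.7121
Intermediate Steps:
h = 1/4455849 ≈ 2.2442e-7
((1628022 - 2410303) - 194886/(-215924))/(h + (544 - 941*(77 + s(19, -5*5)))) = ((1628022 - 2410303) - 194886/(-215924))/(1/4455849 + (544 - 941*(77 + 19))) = (-782281 - 194886*(-1/215924))/(1/4455849 + (544 - 941*96)) = (-782281 + 97443/107962)/(1/4455849 + (544 - 90336)) = -84456523879/(107962*(1/4455849 - 89792)) = -84456523879/(107962*(-400099593407/4455849)) = -84456523879/107962*(-4455849/400099593407) = 376325517469718271/43195552303406534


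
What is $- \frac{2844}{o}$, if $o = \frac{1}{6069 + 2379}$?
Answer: $-24026112$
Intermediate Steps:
$o = \frac{1}{8448} \approx 0.00011837$
$- \frac{2844}{o} = - 2844 \frac{1}{\frac{1}{8448}} = \left(-2844\right) 8448 = -24026112$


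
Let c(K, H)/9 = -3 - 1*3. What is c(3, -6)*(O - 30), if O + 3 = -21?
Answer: 2916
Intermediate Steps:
O = -24 (O = -3 - 21 = -24)
c(K, H) = -54 (c(K, H) = 9*(-3 - 1*3) = 9*(-3 - 3) = 9*(-6) = -54)
c(3, -6)*(O - 30) = -54*(-24 - 30) = -54*(-54) = 2916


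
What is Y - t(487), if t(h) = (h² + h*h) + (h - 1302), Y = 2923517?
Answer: 2449994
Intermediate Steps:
t(h) = -1302 + h + 2*h² (t(h) = (h² + h²) + (-1302 + h) = 2*h² + (-1302 + h) = -1302 + h + 2*h²)
Y - t(487) = 2923517 - (-1302 + 487 + 2*487²) = 2923517 - (-1302 + 487 + 2*237169) = 2923517 - (-1302 + 487 + 474338) = 2923517 - 1*473523 = 2923517 - 473523 = 2449994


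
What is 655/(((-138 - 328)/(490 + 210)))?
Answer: -229250/233 ≈ -983.91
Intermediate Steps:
655/(((-138 - 328)/(490 + 210))) = 655/((-466/700)) = 655/((-466*1/700)) = 655/(-233/350) = 655*(-350/233) = -229250/233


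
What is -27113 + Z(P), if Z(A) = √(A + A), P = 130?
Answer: -27113 + 2*√65 ≈ -27097.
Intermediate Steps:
Z(A) = √2*√A (Z(A) = √(2*A) = √2*√A)
-27113 + Z(P) = -27113 + √2*√130 = -27113 + 2*√65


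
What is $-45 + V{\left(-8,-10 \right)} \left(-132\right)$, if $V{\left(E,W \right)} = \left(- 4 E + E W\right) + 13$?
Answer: $-16545$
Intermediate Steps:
$V{\left(E,W \right)} = 13 - 4 E + E W$
$-45 + V{\left(-8,-10 \right)} \left(-132\right) = -45 + \left(13 - -32 - -80\right) \left(-132\right) = -45 + \left(13 + 32 + 80\right) \left(-132\right) = -45 + 125 \left(-132\right) = -45 - 16500 = -16545$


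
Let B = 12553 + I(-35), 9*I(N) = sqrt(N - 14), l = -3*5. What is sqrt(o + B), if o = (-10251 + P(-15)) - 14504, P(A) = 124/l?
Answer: sqrt(-2747310 + 175*I)/15 ≈ 0.0035194 + 110.5*I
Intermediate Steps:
l = -15
I(N) = sqrt(-14 + N)/9 (I(N) = sqrt(N - 14)/9 = sqrt(-14 + N)/9)
P(A) = -124/15 (P(A) = 124/(-15) = 124*(-1/15) = -124/15)
o = -371449/15 (o = (-10251 - 124/15) - 14504 = -153889/15 - 14504 = -371449/15 ≈ -24763.)
B = 12553 + 7*I/9 (B = 12553 + sqrt(-14 - 35)/9 = 12553 + sqrt(-49)/9 = 12553 + (7*I)/9 = 12553 + 7*I/9 ≈ 12553.0 + 0.77778*I)
sqrt(o + B) = sqrt(-371449/15 + (12553 + 7*I/9)) = sqrt(-183154/15 + 7*I/9)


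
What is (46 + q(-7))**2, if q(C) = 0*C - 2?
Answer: 1936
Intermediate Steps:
q(C) = -2 (q(C) = 0 - 2 = -2)
(46 + q(-7))**2 = (46 - 2)**2 = 44**2 = 1936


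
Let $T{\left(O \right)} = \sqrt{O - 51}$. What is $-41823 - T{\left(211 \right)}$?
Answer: $-41823 - 4 \sqrt{10} \approx -41836.0$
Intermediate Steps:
$T{\left(O \right)} = \sqrt{-51 + O}$
$-41823 - T{\left(211 \right)} = -41823 - \sqrt{-51 + 211} = -41823 - \sqrt{160} = -41823 - 4 \sqrt{10}$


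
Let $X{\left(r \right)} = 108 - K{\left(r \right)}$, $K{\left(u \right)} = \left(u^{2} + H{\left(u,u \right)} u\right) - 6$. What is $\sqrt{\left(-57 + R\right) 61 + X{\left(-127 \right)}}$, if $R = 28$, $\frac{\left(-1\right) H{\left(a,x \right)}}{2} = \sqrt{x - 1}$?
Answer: $2 \sqrt{-4446 - 508 i \sqrt{2}} \approx 10.74 - 133.79 i$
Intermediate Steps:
$H{\left(a,x \right)} = - 2 \sqrt{-1 + x}$ ($H{\left(a,x \right)} = - 2 \sqrt{x - 1} = - 2 \sqrt{-1 + x}$)
$K{\left(u \right)} = -6 + u^{2} - 2 u \sqrt{-1 + u}$ ($K{\left(u \right)} = \left(u^{2} + - 2 \sqrt{-1 + u} u\right) - 6 = \left(u^{2} - 2 u \sqrt{-1 + u}\right) - 6 = -6 + u^{2} - 2 u \sqrt{-1 + u}$)
$X{\left(r \right)} = 114 - r^{2} + 2 r \sqrt{-1 + r}$ ($X{\left(r \right)} = 108 - \left(-6 + r^{2} - 2 r \sqrt{-1 + r}\right) = 108 + \left(6 - r^{2} + 2 r \sqrt{-1 + r}\right) = 114 - r^{2} + 2 r \sqrt{-1 + r}$)
$\sqrt{\left(-57 + R\right) 61 + X{\left(-127 \right)}} = \sqrt{\left(-57 + 28\right) 61 + \left(114 - \left(-127\right)^{2} + 2 \left(-127\right) \sqrt{-1 - 127}\right)} = \sqrt{\left(-29\right) 61 + \left(114 - 16129 + 2 \left(-127\right) \sqrt{-128}\right)} = \sqrt{-1769 + \left(114 - 16129 + 2 \left(-127\right) 8 i \sqrt{2}\right)} = \sqrt{-1769 - \left(16015 + 2032 i \sqrt{2}\right)} = \sqrt{-17784 - 2032 i \sqrt{2}}$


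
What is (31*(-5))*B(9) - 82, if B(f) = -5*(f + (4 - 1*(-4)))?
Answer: 13093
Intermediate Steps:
B(f) = -40 - 5*f (B(f) = -5*(f + (4 + 4)) = -5*(f + 8) = -5*(8 + f) = -40 - 5*f)
(31*(-5))*B(9) - 82 = (31*(-5))*(-40 - 5*9) - 82 = -155*(-40 - 45) - 82 = -155*(-85) - 82 = 13175 - 82 = 13093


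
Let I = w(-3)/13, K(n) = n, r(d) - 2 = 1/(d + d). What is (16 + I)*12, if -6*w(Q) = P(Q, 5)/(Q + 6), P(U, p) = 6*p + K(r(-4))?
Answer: 9899/52 ≈ 190.37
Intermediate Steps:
r(d) = 2 + 1/(2*d) (r(d) = 2 + 1/(d + d) = 2 + 1/(2*d))
P(U, p) = 15/8 + 6*p (P(U, p) = 6*p + (2 + (1/2)/(-4)) = 6*p + (2 + (1/2)*(-1/4)) = 6*p + (2 - 1/8) = 6*p + 15/8 = 15/8 + 6*p)
w(Q) = -85/(16*(6 + Q)) (w(Q) = -(15/8 + 6*5)/(6*(Q + 6)) = -(15/8 + 30)/(6*(6 + Q)) = -85/(16*(6 + Q)))
I = -85/624 (I = -85/(96 + 16*(-3))/13 = -85/(96 - 48)*(1/13) = -85/48*(1/13) = -85*1/48*(1/13) = -85/48*1/13 = -85/624 ≈ -0.13622)
(16 + I)*12 = (16 - 85/624)*12 = (9899/624)*12 = 9899/52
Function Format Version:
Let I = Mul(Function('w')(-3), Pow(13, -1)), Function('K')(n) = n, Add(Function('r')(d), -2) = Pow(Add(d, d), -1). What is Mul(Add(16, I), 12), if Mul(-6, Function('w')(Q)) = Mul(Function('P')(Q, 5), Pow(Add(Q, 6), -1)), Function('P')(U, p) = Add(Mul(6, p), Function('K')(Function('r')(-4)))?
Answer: Rational(9899, 52) ≈ 190.37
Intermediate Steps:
Function('r')(d) = Add(2, Mul(Rational(1, 2), Pow(d, -1))) (Function('r')(d) = Add(2, Pow(Add(d, d), -1)) = Add(2, Pow(Mul(2, d), -1)) = Add(2, Mul(Rational(1, 2), Pow(d, -1))))
Function('P')(U, p) = Add(Rational(15, 8), Mul(6, p)) (Function('P')(U, p) = Add(Mul(6, p), Add(2, Mul(Rational(1, 2), Pow(-4, -1)))) = Add(Mul(6, p), Add(2, Mul(Rational(1, 2), Rational(-1, 4)))) = Add(Mul(6, p), Add(2, Rational(-1, 8))) = Add(Mul(6, p), Rational(15, 8)) = Add(Rational(15, 8), Mul(6, p)))
Function('w')(Q) = Mul(Rational(-85, 16), Pow(Add(6, Q), -1)) (Function('w')(Q) = Mul(Rational(-1, 6), Mul(Add(Rational(15, 8), Mul(6, 5)), Pow(Add(Q, 6), -1))) = Mul(Rational(-1, 6), Mul(Add(Rational(15, 8), 30), Pow(Add(6, Q), -1))) = Mul(Rational(-1, 6), Mul(Rational(255, 8), Pow(Add(6, Q), -1))) = Mul(Rational(-85, 16), Pow(Add(6, Q), -1)))
I = Rational(-85, 624) (I = Mul(Mul(-85, Pow(Add(96, Mul(16, -3)), -1)), Pow(13, -1)) = Mul(Mul(-85, Pow(Add(96, -48), -1)), Rational(1, 13)) = Mul(Mul(-85, Pow(48, -1)), Rational(1, 13)) = Mul(Mul(-85, Rational(1, 48)), Rational(1, 13)) = Mul(Rational(-85, 48), Rational(1, 13)) = Rational(-85, 624) ≈ -0.13622)
Mul(Add(16, I), 12) = Mul(Add(16, Rational(-85, 624)), 12) = Mul(Rational(9899, 624), 12) = Rational(9899, 52)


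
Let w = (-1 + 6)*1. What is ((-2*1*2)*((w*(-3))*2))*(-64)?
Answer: -7680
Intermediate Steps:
w = 5 (w = 5*1 = 5)
((-2*1*2)*((w*(-3))*2))*(-64) = ((-2*1*2)*((5*(-3))*2))*(-64) = ((-2*2)*(-15*2))*(-64) = -4*(-30)*(-64) = 120*(-64) = -7680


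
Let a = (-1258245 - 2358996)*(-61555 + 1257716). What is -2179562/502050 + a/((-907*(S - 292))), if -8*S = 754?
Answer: -289636268642389741/23451006525 ≈ -1.2351e+7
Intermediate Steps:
S = -377/4 (S = -⅛*754 = -377/4 ≈ -94.250)
a = -4326802611801 (a = -3617241*1196161 = -4326802611801)
-2179562/502050 + a/((-907*(S - 292))) = -2179562/502050 - 4326802611801*(-1/(907*(-377/4 - 292))) = -2179562*1/502050 - 4326802611801/((-907*(-1545/4))) = -1089781/251025 - 4326802611801/1401315/4 = -1089781/251025 - 4326802611801*4/1401315 = -1089781/251025 - 5769070149068/467105 = -289636268642389741/23451006525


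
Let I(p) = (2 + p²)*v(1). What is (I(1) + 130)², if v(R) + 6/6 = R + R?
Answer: 17689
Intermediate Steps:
v(R) = -1 + 2*R (v(R) = -1 + (R + R) = -1 + 2*R)
I(p) = 2 + p² (I(p) = (2 + p²)*(-1 + 2*1) = (2 + p²)*(-1 + 2) = (2 + p²)*1 = 2 + p²)
(I(1) + 130)² = ((2 + 1²) + 130)² = ((2 + 1) + 130)² = (3 + 130)² = 133² = 17689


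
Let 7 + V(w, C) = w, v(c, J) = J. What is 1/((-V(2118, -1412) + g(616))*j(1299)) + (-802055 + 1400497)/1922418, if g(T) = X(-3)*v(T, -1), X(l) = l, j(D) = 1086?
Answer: 228334027813/733494743064 ≈ 0.31130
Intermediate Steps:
V(w, C) = -7 + w
g(T) = 3 (g(T) = -3*(-1) = 3)
1/((-V(2118, -1412) + g(616))*j(1299)) + (-802055 + 1400497)/1922418 = 1/((-(-7 + 2118) + 3)*1086) + (-802055 + 1400497)/1922418 = (1/1086)/(-1*2111 + 3) + 598442*(1/1922418) = (1/1086)/(-2111 + 3) + 299221/961209 = (1/1086)/(-2108) + 299221/961209 = -1/2108*1/1086 + 299221/961209 = -1/2289288 + 299221/961209 = 228334027813/733494743064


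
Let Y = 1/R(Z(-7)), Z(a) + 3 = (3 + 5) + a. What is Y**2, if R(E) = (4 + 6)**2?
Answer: 1/10000 ≈ 0.00010000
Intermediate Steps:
Z(a) = 5 + a (Z(a) = -3 + ((3 + 5) + a) = -3 + (8 + a) = 5 + a)
R(E) = 100 (R(E) = 10**2 = 100)
Y = 1/100 ≈ 0.010000
Y**2 = (1/100)**2 = 1/10000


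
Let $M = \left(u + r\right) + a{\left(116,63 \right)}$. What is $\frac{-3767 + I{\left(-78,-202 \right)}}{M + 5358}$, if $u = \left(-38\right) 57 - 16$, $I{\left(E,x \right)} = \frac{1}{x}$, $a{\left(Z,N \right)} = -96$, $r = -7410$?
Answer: $\frac{152187}{174932} \approx 0.86998$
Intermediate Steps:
$u = -2182$ ($u = -2166 - 16 = -2182$)
$M = -9688$ ($M = \left(-2182 - 7410\right) - 96 = -9592 - 96 = -9688$)
$\frac{-3767 + I{\left(-78,-202 \right)}}{M + 5358} = \frac{-3767 + \frac{1}{-202}}{-9688 + 5358} = \frac{-3767 - \frac{1}{202}}{-4330} = \left(- \frac{760935}{202}\right) \left(- \frac{1}{4330}\right) = \frac{152187}{174932}$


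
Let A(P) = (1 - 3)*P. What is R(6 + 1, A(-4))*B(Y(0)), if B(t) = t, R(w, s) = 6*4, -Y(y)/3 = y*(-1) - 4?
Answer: 288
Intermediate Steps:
A(P) = -2*P
Y(y) = 12 + 3*y (Y(y) = -3*(y*(-1) - 4) = -3*(-y - 4) = -3*(-4 - y) = 12 + 3*y)
R(w, s) = 24
R(6 + 1, A(-4))*B(Y(0)) = 24*(12 + 3*0) = 24*(12 + 0) = 24*12 = 288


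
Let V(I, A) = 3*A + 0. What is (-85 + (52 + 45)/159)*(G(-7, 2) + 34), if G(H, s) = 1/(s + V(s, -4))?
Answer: -758117/265 ≈ -2860.8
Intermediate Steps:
V(I, A) = 3*A
G(H, s) = 1/(-12 + s) (G(H, s) = 1/(s + 3*(-4)) = 1/(s - 12) = 1/(-12 + s))
(-85 + (52 + 45)/159)*(G(-7, 2) + 34) = (-85 + (52 + 45)/159)*(1/(-12 + 2) + 34) = (-85 + 97*(1/159))*(1/(-10) + 34) = (-85 + 97/159)*(-1/10 + 34) = -13418/159*339/10 = -758117/265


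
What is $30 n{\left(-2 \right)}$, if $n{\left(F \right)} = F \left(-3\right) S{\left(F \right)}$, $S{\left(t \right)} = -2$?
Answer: $-360$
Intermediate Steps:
$n{\left(F \right)} = 6 F$ ($n{\left(F \right)} = F \left(-3\right) \left(-2\right) = - 3 F \left(-2\right) = 6 F$)
$30 n{\left(-2 \right)} = 30 \cdot 6 \left(-2\right) = 30 \left(-12\right) = -360$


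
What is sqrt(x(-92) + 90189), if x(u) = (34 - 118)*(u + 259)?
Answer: sqrt(76161) ≈ 275.97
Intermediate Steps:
x(u) = -21756 - 84*u (x(u) = -84*(259 + u) = -21756 - 84*u)
sqrt(x(-92) + 90189) = sqrt((-21756 - 84*(-92)) + 90189) = sqrt((-21756 + 7728) + 90189) = sqrt(-14028 + 90189) = sqrt(76161)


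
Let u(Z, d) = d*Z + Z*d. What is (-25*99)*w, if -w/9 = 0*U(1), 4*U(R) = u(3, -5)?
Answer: 0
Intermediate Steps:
u(Z, d) = 2*Z*d (u(Z, d) = Z*d + Z*d = 2*Z*d)
U(R) = -15/2 (U(R) = (2*3*(-5))/4 = (¼)*(-30) = -15/2)
w = 0 (w = -0*(-15)/2 = -9*0 = 0)
(-25*99)*w = -25*99*0 = -2475*0 = 0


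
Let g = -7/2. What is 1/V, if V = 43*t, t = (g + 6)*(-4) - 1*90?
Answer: -1/4300 ≈ -0.00023256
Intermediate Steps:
g = -7/2 (g = -7*½ = -7/2 ≈ -3.5000)
t = -100 (t = (-7/2 + 6)*(-4) - 1*90 = (5/2)*(-4) - 90 = -10 - 90 = -100)
V = -4300 (V = 43*(-100) = -4300)
1/V = 1/(-4300) = -1/4300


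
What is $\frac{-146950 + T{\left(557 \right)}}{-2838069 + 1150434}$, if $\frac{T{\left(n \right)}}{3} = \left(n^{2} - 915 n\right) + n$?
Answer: $\frac{743497}{1687635} \approx 0.44056$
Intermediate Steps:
$T{\left(n \right)} = - 2742 n + 3 n^{2}$ ($T{\left(n \right)} = 3 \left(\left(n^{2} - 915 n\right) + n\right) = 3 \left(n^{2} - 914 n\right) = - 2742 n + 3 n^{2}$)
$\frac{-146950 + T{\left(557 \right)}}{-2838069 + 1150434} = \frac{-146950 + 3 \cdot 557 \left(-914 + 557\right)}{-2838069 + 1150434} = \frac{-146950 + 3 \cdot 557 \left(-357\right)}{-1687635} = \left(-146950 - 596547\right) \left(- \frac{1}{1687635}\right) = \left(-743497\right) \left(- \frac{1}{1687635}\right) = \frac{743497}{1687635}$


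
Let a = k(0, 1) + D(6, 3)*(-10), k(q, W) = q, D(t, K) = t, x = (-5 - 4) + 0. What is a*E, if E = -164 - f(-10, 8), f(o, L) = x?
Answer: 9300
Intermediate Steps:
x = -9 (x = -9 + 0 = -9)
f(o, L) = -9
a = -60 (a = 0 + 6*(-10) = 0 - 60 = -60)
E = -155 (E = -164 - 1*(-9) = -164 + 9 = -155)
a*E = -60*(-155) = 9300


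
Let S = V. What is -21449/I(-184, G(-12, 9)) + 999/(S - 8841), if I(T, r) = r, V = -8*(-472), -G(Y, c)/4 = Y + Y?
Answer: -108735089/486240 ≈ -223.62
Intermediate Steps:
G(Y, c) = -8*Y (G(Y, c) = -4*(Y + Y) = -8*Y)
V = 3776
S = 3776
-21449/I(-184, G(-12, 9)) + 999/(S - 8841) = -21449/((-8*(-12))) + 999/(3776 - 8841) = -21449/96 + 999/(-5065) = -21449*1/96 + 999*(-1/5065) = -21449/96 - 999/5065 = -108735089/486240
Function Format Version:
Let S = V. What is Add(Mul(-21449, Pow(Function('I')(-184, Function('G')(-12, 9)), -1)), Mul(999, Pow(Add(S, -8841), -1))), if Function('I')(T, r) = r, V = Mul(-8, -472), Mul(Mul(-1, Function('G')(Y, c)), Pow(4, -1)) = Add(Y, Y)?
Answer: Rational(-108735089, 486240) ≈ -223.62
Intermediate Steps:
Function('G')(Y, c) = Mul(-8, Y) (Function('G')(Y, c) = Mul(-4, Add(Y, Y)) = Mul(-4, Mul(2, Y)) = Mul(-8, Y))
V = 3776
S = 3776
Add(Mul(-21449, Pow(Function('I')(-184, Function('G')(-12, 9)), -1)), Mul(999, Pow(Add(S, -8841), -1))) = Add(Mul(-21449, Pow(Mul(-8, -12), -1)), Mul(999, Pow(Add(3776, -8841), -1))) = Add(Mul(-21449, Pow(96, -1)), Mul(999, Pow(-5065, -1))) = Add(Mul(-21449, Rational(1, 96)), Mul(999, Rational(-1, 5065))) = Add(Rational(-21449, 96), Rational(-999, 5065)) = Rational(-108735089, 486240)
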